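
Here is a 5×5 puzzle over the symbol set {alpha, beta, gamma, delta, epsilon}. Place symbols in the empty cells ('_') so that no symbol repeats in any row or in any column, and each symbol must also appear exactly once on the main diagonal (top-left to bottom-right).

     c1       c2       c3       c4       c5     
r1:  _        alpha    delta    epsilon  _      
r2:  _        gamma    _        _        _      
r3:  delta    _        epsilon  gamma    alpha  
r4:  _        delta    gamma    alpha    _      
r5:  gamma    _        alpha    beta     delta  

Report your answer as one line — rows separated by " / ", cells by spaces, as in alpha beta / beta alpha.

beta alpha delta epsilon gamma / alpha gamma beta delta epsilon / delta beta epsilon gamma alpha / epsilon delta gamma alpha beta / gamma epsilon alpha beta delta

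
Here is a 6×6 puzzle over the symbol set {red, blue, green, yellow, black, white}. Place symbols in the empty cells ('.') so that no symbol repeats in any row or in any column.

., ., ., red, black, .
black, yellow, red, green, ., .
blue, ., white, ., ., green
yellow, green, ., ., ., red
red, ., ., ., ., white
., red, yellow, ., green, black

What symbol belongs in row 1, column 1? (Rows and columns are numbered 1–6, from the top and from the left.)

green

row 2 has {red,green,yellow,black}; column 6 has {red,green,black,white} — only blue is left for (r2,c6).
row 3 has {blue,green,white}; column 2 has {red,green,yellow} — only black is left for (r3,c2).
row 3 has {blue,green,black,white}; column 4 has {red,green} — only yellow is left for (r3,c4).
row 3 has {blue,green,yellow,black,white}; column 5 has {green,black} — only red is left for (r3,c5).
row 5 has {red,white}; column 2 has {red,green,yellow,black} — only blue is left for (r5,c2).
row 5 has {red,blue,white}; column 4 has {red,green,yellow} — only black is left for (r5,c4).
row 5 has {red,blue,black,white}; column 5 has {red,green,black} — only yellow is left for (r5,c5).
row 6 has {red,green,yellow,black}; column 1 has {red,blue,yellow,black} — only white is left for (r6,c1).
row 6 has {red,green,yellow,black,white}; column 4 has {red,green,yellow,black} — only blue is left for (r6,c4).
row 1 has {red,black}; column 1 has {red,blue,yellow,black,white} — only green is left for (r1,c1).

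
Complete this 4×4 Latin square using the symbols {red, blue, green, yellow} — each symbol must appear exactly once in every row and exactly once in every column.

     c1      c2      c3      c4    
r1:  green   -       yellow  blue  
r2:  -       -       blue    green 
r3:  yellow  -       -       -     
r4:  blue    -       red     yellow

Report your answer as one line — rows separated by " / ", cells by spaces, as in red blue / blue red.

green red yellow blue / red yellow blue green / yellow blue green red / blue green red yellow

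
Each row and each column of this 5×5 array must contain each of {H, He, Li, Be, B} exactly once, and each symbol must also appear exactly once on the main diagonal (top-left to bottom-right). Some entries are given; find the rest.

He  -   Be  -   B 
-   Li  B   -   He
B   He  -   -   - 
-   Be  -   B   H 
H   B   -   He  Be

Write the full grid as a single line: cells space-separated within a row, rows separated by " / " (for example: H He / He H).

He H Be Li B / Be Li B H He / B He H Be Li / Li Be He B H / H B Li He Be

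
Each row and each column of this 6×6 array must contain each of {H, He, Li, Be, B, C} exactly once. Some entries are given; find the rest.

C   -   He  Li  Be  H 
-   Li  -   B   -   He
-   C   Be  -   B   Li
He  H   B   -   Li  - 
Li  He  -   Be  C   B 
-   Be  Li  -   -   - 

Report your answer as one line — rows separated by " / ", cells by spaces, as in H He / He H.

C B He Li Be H / Be Li C B H He / H C Be He B Li / He H B C Li Be / Li He H Be C B / B Be Li H He C

(r1,c2) = B
(r2,c5) = H
(r3,c1) = H
(r3,c4) = He
(r4,c4) = C
(r4,c6) = Be
(r5,c3) = H
(r6,c1) = B
(r6,c4) = H
(r6,c5) = He
(r6,c6) = C
(r2,c1) = Be
(r2,c3) = C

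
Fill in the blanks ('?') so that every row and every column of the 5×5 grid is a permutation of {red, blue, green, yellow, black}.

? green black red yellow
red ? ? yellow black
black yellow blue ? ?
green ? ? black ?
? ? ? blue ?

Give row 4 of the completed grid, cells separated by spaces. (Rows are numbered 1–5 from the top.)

green red yellow black blue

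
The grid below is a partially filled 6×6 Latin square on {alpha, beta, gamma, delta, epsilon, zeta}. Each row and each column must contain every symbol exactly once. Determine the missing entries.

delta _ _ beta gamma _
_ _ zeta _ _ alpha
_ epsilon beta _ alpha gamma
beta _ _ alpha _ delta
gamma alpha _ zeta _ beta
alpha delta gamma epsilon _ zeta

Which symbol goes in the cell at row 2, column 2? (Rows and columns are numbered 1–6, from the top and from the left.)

(r1,c2): row 1 has {beta,gamma,delta}; column 2 has {alpha,delta,epsilon}, so it must be zeta.
(r1,c6): row 1 has {beta,gamma,delta,zeta}; column 6 has {alpha,beta,gamma,delta,zeta}, so it must be epsilon.
(r2,c1): row 2 has {alpha,zeta}; column 1 has {alpha,beta,gamma,delta}, so it must be epsilon.
(r3,c1): row 3 has {alpha,beta,gamma,epsilon}; column 1 has {alpha,beta,gamma,delta,epsilon}, so it must be zeta.
(r3,c4): row 3 has {alpha,beta,gamma,epsilon,zeta}; column 4 has {alpha,beta,epsilon,zeta}, so it must be delta.
(r4,c2): row 4 has {alpha,beta,delta}; column 2 has {alpha,delta,epsilon,zeta}, so it must be gamma.
(r4,c3): row 4 has {alpha,beta,gamma,delta}; column 3 has {beta,gamma,zeta}, so it must be epsilon.
(r4,c5): row 4 has {alpha,beta,gamma,delta,epsilon}; column 5 has {alpha,gamma}, so it must be zeta.
(r5,c3): row 5 has {alpha,beta,gamma,zeta}; column 3 has {beta,gamma,epsilon,zeta}, so it must be delta.
(r5,c5): row 5 has {alpha,beta,gamma,delta,zeta}; column 5 has {alpha,gamma,zeta}, so it must be epsilon.
(r6,c5): row 6 has {alpha,gamma,delta,epsilon,zeta}; column 5 has {alpha,gamma,epsilon,zeta}, so it must be beta.
(r1,c3): row 1 has {beta,gamma,delta,epsilon,zeta}; column 3 has {beta,gamma,delta,epsilon,zeta}, so it must be alpha.
(r2,c2): row 2 has {alpha,epsilon,zeta}; column 2 has {alpha,gamma,delta,epsilon,zeta}, so it must be beta.

beta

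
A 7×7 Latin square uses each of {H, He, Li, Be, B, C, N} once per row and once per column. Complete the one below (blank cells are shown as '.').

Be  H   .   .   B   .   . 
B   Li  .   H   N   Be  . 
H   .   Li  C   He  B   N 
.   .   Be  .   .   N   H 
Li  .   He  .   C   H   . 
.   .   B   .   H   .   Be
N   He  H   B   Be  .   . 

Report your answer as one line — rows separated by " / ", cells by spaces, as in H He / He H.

Be H N Li B He C / B Li C H N Be He / H Be Li C He B N / C B Be He Li N H / Li N He Be C H B / He C B N H Li Be / N He H B Be C Li

Cell (r2,c3): row 2 has {H,Li,Be,B,N}; column 3 has {H,He,Li,Be,B} → C.
Cell (r2,c7): row 2 has {H,Li,Be,B,C,N}; column 7 has {H,Be,N} → He.
Cell (r3,c2): row 3 has {H,He,Li,B,C,N}; column 2 has {H,He,Li} → Be.
Cell (r4,c5): row 4 has {H,Be,N}; column 5 has {H,He,Be,B,C,N} → Li.
Cell (r5,c7): row 5 has {H,He,Li,C}; column 7 has {H,He,Be,N} → B.
Cell (r1,c3): row 1 has {H,Be,B}; column 3 has {H,He,Li,Be,B,C} → N.
Cell (r4,c4): row 4 has {H,Li,Be,N}; column 4 has {H,B,C} → He.
Cell (r5,c2): row 5 has {H,He,Li,B,C}; column 2 has {H,He,Li,Be} → N.
Cell (r5,c4): row 5 has {H,He,Li,B,C,N}; column 4 has {H,He,B,C} → Be.
Cell (r6,c2): row 6 has {H,Be,B}; column 2 has {H,He,Li,Be,N} → C.
Cell (r1,c4): row 1 has {H,Be,B,N}; column 4 has {H,He,Be,B,C} → Li.
Cell (r1,c7): row 1 has {H,Li,Be,B,N}; column 7 has {H,He,Be,B,N} → C.
Cell (r4,c1): row 4 has {H,He,Li,Be,N}; column 1 has {H,Li,Be,B,N} → C.
Cell (r4,c2): row 4 has {H,He,Li,Be,C,N}; column 2 has {H,He,Li,Be,C,N} → B.
Cell (r6,c1): row 6 has {H,Be,B,C}; column 1 has {H,Li,Be,B,C,N} → He.
Cell (r6,c4): row 6 has {H,He,Be,B,C}; column 4 has {H,He,Li,Be,B,C} → N.
Cell (r6,c6): row 6 has {H,He,Be,B,C,N}; column 6 has {H,Be,B,N} → Li.
Cell (r7,c6): row 7 has {H,He,Be,B,N}; column 6 has {H,Li,Be,B,N} → C.
Cell (r7,c7): row 7 has {H,He,Be,B,C,N}; column 7 has {H,He,Be,B,C,N} → Li.
Cell (r1,c6): row 1 has {H,Li,Be,B,C,N}; column 6 has {H,Li,Be,B,C,N} → He.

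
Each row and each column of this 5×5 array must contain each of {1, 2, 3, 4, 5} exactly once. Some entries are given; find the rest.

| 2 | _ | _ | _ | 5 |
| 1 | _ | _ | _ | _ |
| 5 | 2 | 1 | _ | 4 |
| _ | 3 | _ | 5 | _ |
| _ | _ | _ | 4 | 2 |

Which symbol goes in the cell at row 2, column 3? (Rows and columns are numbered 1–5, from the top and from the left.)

Cell (r2,c5): row 2 has {1}; column 5 has {2,4,5} → 3.
Cell (r3,c4): row 3 has {1,2,4,5}; column 4 has {4,5} → 3.
Cell (r4,c1): row 4 has {3,5}; column 1 has {1,2,5} → 4.
Cell (r4,c3): row 4 has {3,4,5}; column 3 has {1} → 2.
Cell (r4,c5): row 4 has {2,3,4,5}; column 5 has {2,3,4,5} → 1.
Cell (r5,c1): row 5 has {2,4}; column 1 has {1,2,4,5} → 3.
Cell (r5,c3): row 5 has {2,3,4}; column 3 has {1,2} → 5.
Cell (r1,c4): row 1 has {2,5}; column 4 has {3,4,5} → 1.
Cell (r2,c3): row 2 has {1,3}; column 3 has {1,2,5} → 4.

4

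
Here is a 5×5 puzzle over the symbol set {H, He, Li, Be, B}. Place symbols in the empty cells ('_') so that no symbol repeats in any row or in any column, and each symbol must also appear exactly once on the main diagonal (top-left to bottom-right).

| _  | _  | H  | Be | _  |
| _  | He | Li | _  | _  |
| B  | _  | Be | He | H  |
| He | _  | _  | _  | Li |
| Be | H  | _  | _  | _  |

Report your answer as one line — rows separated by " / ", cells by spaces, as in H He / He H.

(r1,c1): row 1 has {H,Be}; column 1 has {He,Be,B}; the diagonal has {He,Be}, so it must be Li.
(r1,c2): row 1 has {H,Li,Be}; column 2 has {H,He}, so it must be B.
(r1,c5): row 1 has {H,Li,Be,B}; column 5 has {H,Li}, so it must be He.
(r2,c1): row 2 has {He,Li}; column 1 has {He,Li,Be,B}, so it must be H.
(r2,c4): row 2 has {H,He,Li}; column 4 has {He,Be}, so it must be B.
(r2,c5): row 2 has {H,He,Li,B}; column 5 has {H,He,Li}, so it must be Be.
(r3,c2): row 3 has {H,He,Be,B}; column 2 has {H,He,B}, so it must be Li.
(r4,c2): row 4 has {He,Li}; column 2 has {H,He,Li,B}, so it must be Be.
(r4,c3): row 4 has {He,Li,Be}; column 3 has {H,Li,Be}, so it must be B.
(r4,c4): row 4 has {He,Li,Be,B}; column 4 has {He,Be,B}; the diagonal has {He,Li,Be}, so it must be H.
(r5,c3): row 5 has {H,Be}; column 3 has {H,Li,Be,B}, so it must be He.
(r5,c4): row 5 has {H,He,Be}; column 4 has {H,He,Be,B}, so it must be Li.
(r5,c5): row 5 has {H,He,Li,Be}; column 5 has {H,He,Li,Be}; the diagonal has {H,He,Li,Be}, so it must be B.

Li B H Be He / H He Li B Be / B Li Be He H / He Be B H Li / Be H He Li B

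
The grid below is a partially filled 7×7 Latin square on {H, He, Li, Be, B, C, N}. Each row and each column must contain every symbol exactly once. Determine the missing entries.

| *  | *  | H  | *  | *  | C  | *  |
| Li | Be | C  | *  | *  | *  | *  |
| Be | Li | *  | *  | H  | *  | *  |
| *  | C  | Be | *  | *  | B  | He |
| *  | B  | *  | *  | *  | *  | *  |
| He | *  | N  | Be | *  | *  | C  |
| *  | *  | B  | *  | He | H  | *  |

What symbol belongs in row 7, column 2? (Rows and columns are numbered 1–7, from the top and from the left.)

N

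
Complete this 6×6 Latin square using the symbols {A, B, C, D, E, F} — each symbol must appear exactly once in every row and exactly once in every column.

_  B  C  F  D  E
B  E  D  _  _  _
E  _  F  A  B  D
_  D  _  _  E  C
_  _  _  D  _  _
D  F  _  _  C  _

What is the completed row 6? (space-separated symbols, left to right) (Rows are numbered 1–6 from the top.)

row 1 has {B,C,D,E,F}; column 1 has {B,D,E} — only A is left for (r1,c1).
row 2 has {B,D,E}; column 4 has {A,D,F} — only C is left for (r2,c4).
row 3 has {A,B,D,E,F}; column 2 has {B,D,E,F} — only C is left for (r3,c2).
row 4 has {C,D,E}; column 1 has {A,B,D,E} — only F is left for (r4,c1).
row 4 has {C,D,E,F}; column 4 has {A,C,D,F} — only B is left for (r4,c4).
row 5 has {D}; column 1 has {A,B,D,E,F} — only C is left for (r5,c1).
row 5 has {C,D}; column 2 has {B,C,D,E,F} — only A is left for (r5,c2).
row 5 has {A,C,D}; column 5 has {B,C,D,E} — only F is left for (r5,c5).
row 5 has {A,C,D,F}; column 6 has {C,D,E} — only B is left for (r5,c6).
row 6 has {C,D,F}; column 4 has {A,B,C,D,F} — only E is left for (r6,c4).
row 6 has {C,D,E,F}; column 6 has {B,C,D,E} — only A is left for (r6,c6).
row 2 has {B,C,D,E}; column 5 has {B,C,D,E,F} — only A is left for (r2,c5).
row 2 has {A,B,C,D,E}; column 6 has {A,B,C,D,E} — only F is left for (r2,c6).
row 4 has {B,C,D,E,F}; column 3 has {C,D,F} — only A is left for (r4,c3).
row 5 has {A,B,C,D,F}; column 3 has {A,C,D,F} — only E is left for (r5,c3).
row 6 has {A,C,D,E,F}; column 3 has {A,C,D,E,F} — only B is left for (r6,c3).

D F B E C A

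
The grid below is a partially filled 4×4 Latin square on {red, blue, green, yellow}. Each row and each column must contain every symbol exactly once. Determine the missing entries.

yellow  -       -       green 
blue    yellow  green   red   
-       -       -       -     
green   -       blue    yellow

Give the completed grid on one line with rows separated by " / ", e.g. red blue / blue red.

(r1,c3) = red
(r3,c1) = red
(r3,c3) = yellow
(r3,c4) = blue
(r4,c2) = red
(r1,c2) = blue
(r3,c2) = green

yellow blue red green / blue yellow green red / red green yellow blue / green red blue yellow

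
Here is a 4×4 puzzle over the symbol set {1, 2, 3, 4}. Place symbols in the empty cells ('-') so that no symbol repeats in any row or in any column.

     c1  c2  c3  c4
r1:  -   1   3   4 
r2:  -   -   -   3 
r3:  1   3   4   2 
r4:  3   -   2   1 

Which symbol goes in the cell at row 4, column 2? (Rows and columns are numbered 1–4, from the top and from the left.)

4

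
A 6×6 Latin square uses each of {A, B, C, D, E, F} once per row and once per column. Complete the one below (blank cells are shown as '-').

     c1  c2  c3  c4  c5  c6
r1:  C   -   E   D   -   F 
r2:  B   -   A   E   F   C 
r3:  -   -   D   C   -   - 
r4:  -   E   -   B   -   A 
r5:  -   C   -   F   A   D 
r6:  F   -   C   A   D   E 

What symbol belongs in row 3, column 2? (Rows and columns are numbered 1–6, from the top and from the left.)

F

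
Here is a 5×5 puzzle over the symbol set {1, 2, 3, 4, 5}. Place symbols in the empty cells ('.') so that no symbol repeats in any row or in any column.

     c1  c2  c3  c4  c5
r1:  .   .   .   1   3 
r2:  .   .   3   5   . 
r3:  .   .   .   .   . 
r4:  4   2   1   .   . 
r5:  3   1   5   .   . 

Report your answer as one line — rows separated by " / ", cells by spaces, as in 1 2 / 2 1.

2 5 4 1 3 / 1 4 3 5 2 / 5 3 2 4 1 / 4 2 1 3 5 / 3 1 5 2 4

(r2,c2) = 4
(r4,c4) = 3
(r4,c5) = 5
(r1,c2) = 5
(r3,c2) = 3
(r1,c1) = 2
(r1,c3) = 4
(r2,c1) = 1
(r2,c5) = 2
(r3,c1) = 5
(r3,c3) = 2
(r3,c4) = 4
(r3,c5) = 1
(r5,c4) = 2
(r5,c5) = 4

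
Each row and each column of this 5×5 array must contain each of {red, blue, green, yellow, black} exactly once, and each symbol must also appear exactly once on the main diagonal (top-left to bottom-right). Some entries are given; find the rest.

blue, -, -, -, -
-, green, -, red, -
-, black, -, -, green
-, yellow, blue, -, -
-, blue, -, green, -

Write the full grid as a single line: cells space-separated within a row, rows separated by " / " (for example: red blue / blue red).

row 1 has {blue}; column 2 has {blue,green,yellow,black} — only red is left for (r1,c2).
row 4 has {blue,yellow}; column 4 has {red,green}; the diagonal has {blue,green} — only black is left for (r4,c4).
row 4 has {blue,yellow,black}; column 5 has {green} — only red is left for (r4,c5).
row 5 has {blue,green}; column 5 has {red,green}; the diagonal has {blue,green,black} — only yellow is left for (r5,c5).
row 1 has {red,blue}; column 4 has {red,green,black} — only yellow is left for (r1,c4).
row 1 has {red,blue,yellow}; column 5 has {red,green,yellow} — only black is left for (r1,c5).
row 2 has {red,green}; column 5 has {red,green,yellow,black} — only blue is left for (r2,c5).
row 3 has {green,black}; column 3 has {blue}; the diagonal has {blue,green,yellow,black} — only red is left for (r3,c3).
row 3 has {red,green,black}; column 4 has {red,green,yellow,black} — only blue is left for (r3,c4).
row 4 has {red,blue,yellow,black}; column 1 has {blue} — only green is left for (r4,c1).
row 5 has {blue,green,yellow}; column 3 has {red,blue} — only black is left for (r5,c3).
row 1 has {red,blue,yellow,black}; column 3 has {red,blue,black} — only green is left for (r1,c3).
row 2 has {red,blue,green}; column 3 has {red,blue,green,black} — only yellow is left for (r2,c3).
row 3 has {red,blue,green,black}; column 1 has {blue,green} — only yellow is left for (r3,c1).
row 5 has {blue,green,yellow,black}; column 1 has {blue,green,yellow} — only red is left for (r5,c1).
row 2 has {red,blue,green,yellow}; column 1 has {red,blue,green,yellow} — only black is left for (r2,c1).

blue red green yellow black / black green yellow red blue / yellow black red blue green / green yellow blue black red / red blue black green yellow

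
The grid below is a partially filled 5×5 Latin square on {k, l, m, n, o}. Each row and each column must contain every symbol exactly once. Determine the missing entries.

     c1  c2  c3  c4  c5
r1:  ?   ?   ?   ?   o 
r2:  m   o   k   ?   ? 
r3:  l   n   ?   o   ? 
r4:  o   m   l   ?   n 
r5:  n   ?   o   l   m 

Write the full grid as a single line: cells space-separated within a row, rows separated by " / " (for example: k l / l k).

k l n m o / m o k n l / l n m o k / o m l k n / n k o l m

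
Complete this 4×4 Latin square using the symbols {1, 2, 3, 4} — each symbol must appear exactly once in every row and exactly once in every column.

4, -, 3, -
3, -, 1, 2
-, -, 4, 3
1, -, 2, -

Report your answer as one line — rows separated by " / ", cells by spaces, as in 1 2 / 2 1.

(r1,c4) = 1
(r2,c2) = 4
(r3,c1) = 2
(r3,c2) = 1
(r4,c2) = 3
(r4,c4) = 4
(r1,c2) = 2

4 2 3 1 / 3 4 1 2 / 2 1 4 3 / 1 3 2 4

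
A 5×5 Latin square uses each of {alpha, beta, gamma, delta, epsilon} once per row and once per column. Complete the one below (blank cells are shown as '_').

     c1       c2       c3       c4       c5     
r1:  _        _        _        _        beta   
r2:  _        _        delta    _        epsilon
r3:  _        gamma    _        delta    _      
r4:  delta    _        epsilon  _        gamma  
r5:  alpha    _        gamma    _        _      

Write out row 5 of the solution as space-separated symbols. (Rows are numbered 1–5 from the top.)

alpha epsilon gamma beta delta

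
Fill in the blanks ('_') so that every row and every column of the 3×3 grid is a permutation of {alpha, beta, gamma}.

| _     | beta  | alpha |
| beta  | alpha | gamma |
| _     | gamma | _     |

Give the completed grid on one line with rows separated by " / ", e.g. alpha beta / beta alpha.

gamma beta alpha / beta alpha gamma / alpha gamma beta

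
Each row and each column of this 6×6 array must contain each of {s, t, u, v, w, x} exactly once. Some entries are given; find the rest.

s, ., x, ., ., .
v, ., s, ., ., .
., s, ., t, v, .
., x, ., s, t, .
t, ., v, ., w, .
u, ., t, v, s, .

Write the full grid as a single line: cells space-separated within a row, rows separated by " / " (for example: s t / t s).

s v x w u t / v t s u x w / x s w t v u / w x u s t v / t u v x w s / u w t v s x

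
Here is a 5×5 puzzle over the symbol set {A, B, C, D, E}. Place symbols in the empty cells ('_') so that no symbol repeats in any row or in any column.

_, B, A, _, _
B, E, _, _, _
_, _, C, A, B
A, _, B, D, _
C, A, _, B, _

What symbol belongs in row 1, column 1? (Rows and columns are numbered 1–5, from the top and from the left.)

Cell (r2,c3): row 2 has {B,E}; column 3 has {A,B,C} → D.
Cell (r2,c4): row 2 has {B,D,E}; column 4 has {A,B,D} → C.
Cell (r2,c5): row 2 has {B,C,D,E}; column 5 has {B} → A.
Cell (r3,c2): row 3 has {A,B,C}; column 2 has {A,B,E} → D.
Cell (r4,c2): row 4 has {A,B,D}; column 2 has {A,B,D,E} → C.
Cell (r4,c5): row 4 has {A,B,C,D}; column 5 has {A,B} → E.
Cell (r5,c3): row 5 has {A,B,C}; column 3 has {A,B,C,D} → E.
Cell (r5,c5): row 5 has {A,B,C,E}; column 5 has {A,B,E} → D.
Cell (r1,c4): row 1 has {A,B}; column 4 has {A,B,C,D} → E.
Cell (r1,c5): row 1 has {A,B,E}; column 5 has {A,B,D,E} → C.
Cell (r3,c1): row 3 has {A,B,C,D}; column 1 has {A,B,C} → E.
Cell (r1,c1): row 1 has {A,B,C,E}; column 1 has {A,B,C,E} → D.

D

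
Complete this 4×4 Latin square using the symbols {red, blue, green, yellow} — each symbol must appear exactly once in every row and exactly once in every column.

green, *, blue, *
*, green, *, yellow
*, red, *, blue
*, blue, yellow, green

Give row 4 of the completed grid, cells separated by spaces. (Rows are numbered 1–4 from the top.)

(r1,c2) = yellow
(r1,c4) = red
(r2,c3) = red
(r3,c1) = yellow
(r3,c3) = green
(r4,c1) = red

red blue yellow green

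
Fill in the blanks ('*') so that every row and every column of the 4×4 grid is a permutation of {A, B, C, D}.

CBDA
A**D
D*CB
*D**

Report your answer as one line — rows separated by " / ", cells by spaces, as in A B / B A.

C B D A / A C B D / D A C B / B D A C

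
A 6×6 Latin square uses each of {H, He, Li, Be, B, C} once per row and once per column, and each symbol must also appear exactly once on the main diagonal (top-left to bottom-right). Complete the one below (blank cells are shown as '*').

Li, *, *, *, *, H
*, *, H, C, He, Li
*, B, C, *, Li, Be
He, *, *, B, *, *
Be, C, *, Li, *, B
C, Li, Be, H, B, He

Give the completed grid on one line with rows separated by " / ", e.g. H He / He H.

(r2,c1): row 2 has {H,He,Li,C}; column 1 has {He,Li,Be,C}, so it must be B.
(r2,c2): row 2 has {H,He,Li,B,C}; column 2 has {Li,B,C}; the diagonal has {He,Li,B,C}, so it must be Be.
(r3,c1): row 3 has {Li,Be,B,C}; column 1 has {He,Li,Be,B,C}, so it must be H.
(r3,c4): row 3 has {H,Li,Be,B,C}; column 4 has {H,Li,B,C}, so it must be He.
(r4,c2): row 4 has {He,B}; column 2 has {Li,Be,B,C}, so it must be H.
(r4,c3): row 4 has {H,He,B}; column 3 has {H,Be,C}, so it must be Li.
(r4,c6): row 4 has {H,He,Li,B}; column 6 has {H,He,Li,Be,B}, so it must be C.
(r5,c3): row 5 has {Li,Be,B,C}; column 3 has {H,Li,Be,C}, so it must be He.
(r5,c5): row 5 has {He,Li,Be,B,C}; column 5 has {He,Li,B}; the diagonal has {He,Li,Be,B,C}, so it must be H.
(r1,c2): row 1 has {H,Li}; column 2 has {H,Li,Be,B,C}, so it must be He.
(r1,c3): row 1 has {H,He,Li}; column 3 has {H,He,Li,Be,C}, so it must be B.
(r1,c4): row 1 has {H,He,Li,B}; column 4 has {H,He,Li,B,C}, so it must be Be.
(r1,c5): row 1 has {H,He,Li,Be,B}; column 5 has {H,He,Li,B}, so it must be C.
(r4,c5): row 4 has {H,He,Li,B,C}; column 5 has {H,He,Li,B,C}, so it must be Be.

Li He B Be C H / B Be H C He Li / H B C He Li Be / He H Li B Be C / Be C He Li H B / C Li Be H B He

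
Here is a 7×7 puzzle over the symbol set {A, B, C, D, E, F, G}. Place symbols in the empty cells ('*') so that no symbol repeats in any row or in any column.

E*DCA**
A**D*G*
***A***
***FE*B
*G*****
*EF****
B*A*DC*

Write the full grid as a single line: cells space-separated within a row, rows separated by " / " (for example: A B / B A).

(r7,c2): row 7 has {A,B,C,D}; column 2 has {E,G}, so it must be F.
(r1,c2): row 1 has {A,C,D,E}; column 2 has {E,F,G}, so it must be B.
(r1,c6): row 1 has {A,B,C,D,E}; column 6 has {C,G}, so it must be F.
(r1,c7): row 1 has {A,B,C,D,E,F}; column 7 has {B}, so it must be G.
(r2,c2): row 2 has {A,D,G}; column 2 has {B,E,F,G}, so it must be C.
(r3,c2): row 3 has {A}; column 2 has {B,C,E,F,G}, so it must be D.
(r4,c2): row 4 has {B,E,F}; column 2 has {B,C,D,E,F,G}, so it must be A.
(r4,c6): row 4 has {A,B,E,F}; column 6 has {C,F,G}, so it must be D.
(r7,c7): row 7 has {A,B,C,D,F}; column 7 has {B,G}, so it must be E.
(r2,c7): row 2 has {A,C,D,G}; column 7 has {B,E,G}, so it must be F.
(r3,c7): row 3 has {A,D}; column 7 has {B,E,F,G}, so it must be C.
(r7,c4): row 7 has {A,B,C,D,E,F}; column 4 has {A,C,D,F}, so it must be G.
(r2,c5): row 2 has {A,C,D,F,G}; column 5 has {A,D,E}, so it must be B.
(r6,c4): row 6 has {E,F}; column 4 has {A,C,D,F,G}, so it must be B.
(r6,c6): row 6 has {B,E,F}; column 6 has {C,D,F,G}, so it must be A.
(r6,c7): row 6 has {A,B,E,F}; column 7 has {B,C,E,F,G}, so it must be D.
(r2,c3): row 2 has {A,B,C,D,F,G}; column 3 has {A,D,F}, so it must be E.
(r5,c4): row 5 has {G}; column 4 has {A,B,C,D,F,G}, so it must be E.
(r5,c6): row 5 has {E,G}; column 6 has {A,C,D,F,G}, so it must be B.
(r5,c7): row 5 has {B,E,G}; column 7 has {B,C,D,E,F,G}, so it must be A.
(r3,c6): row 3 has {A,C,D}; column 6 has {A,B,C,D,F,G}, so it must be E.
(r5,c3): row 5 has {A,B,E,G}; column 3 has {A,D,E,F}, so it must be C.
(r5,c5): row 5 has {A,B,C,E,G}; column 5 has {A,B,D,E}, so it must be F.
(r3,c5): row 3 has {A,C,D,E}; column 5 has {A,B,D,E,F}, so it must be G.
(r4,c3): row 4 has {A,B,D,E,F}; column 3 has {A,C,D,E,F}, so it must be G.
(r5,c1): row 5 has {A,B,C,E,F,G}; column 1 has {A,B,E}, so it must be D.
(r6,c5): row 6 has {A,B,D,E,F}; column 5 has {A,B,D,E,F,G}, so it must be C.
(r3,c1): row 3 has {A,C,D,E,G}; column 1 has {A,B,D,E}, so it must be F.
(r3,c3): row 3 has {A,C,D,E,F,G}; column 3 has {A,C,D,E,F,G}, so it must be B.
(r4,c1): row 4 has {A,B,D,E,F,G}; column 1 has {A,B,D,E,F}, so it must be C.
(r6,c1): row 6 has {A,B,C,D,E,F}; column 1 has {A,B,C,D,E,F}, so it must be G.

E B D C A F G / A C E D B G F / F D B A G E C / C A G F E D B / D G C E F B A / G E F B C A D / B F A G D C E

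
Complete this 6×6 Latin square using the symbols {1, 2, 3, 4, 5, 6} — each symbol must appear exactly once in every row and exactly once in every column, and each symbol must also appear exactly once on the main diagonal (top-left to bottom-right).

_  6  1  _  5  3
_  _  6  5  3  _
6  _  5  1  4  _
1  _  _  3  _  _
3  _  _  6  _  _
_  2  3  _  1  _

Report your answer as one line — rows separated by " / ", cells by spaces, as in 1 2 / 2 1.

4 6 1 2 5 3 / 2 1 6 5 3 4 / 6 3 5 1 4 2 / 1 4 2 3 6 5 / 3 5 4 6 2 1 / 5 2 3 4 1 6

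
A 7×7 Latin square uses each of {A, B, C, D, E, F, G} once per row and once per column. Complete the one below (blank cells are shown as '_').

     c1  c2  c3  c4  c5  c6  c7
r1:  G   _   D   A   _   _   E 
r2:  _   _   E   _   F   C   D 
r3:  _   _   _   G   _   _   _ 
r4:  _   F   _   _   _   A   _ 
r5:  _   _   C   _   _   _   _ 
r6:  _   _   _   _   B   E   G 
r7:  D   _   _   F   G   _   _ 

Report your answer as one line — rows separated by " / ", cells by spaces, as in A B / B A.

At row 1, column 5: row 1 has {A,D,E,G}; column 5 has {B,F,G}; that leaves C.
At row 2, column 4: row 2 has {C,D,E,F}; column 4 has {A,F,G}; that leaves B.
At row 7, column 6: row 7 has {D,F,G}; column 6 has {A,C,E}; that leaves B.
At row 1, column 2: row 1 has {A,C,D,E,G}; column 2 has {F}; that leaves B.
At row 1, column 6: row 1 has {A,B,C,D,E,G}; column 6 has {A,B,C,E}; that leaves F.
At row 2, column 1: row 2 has {B,C,D,E,F}; column 1 has {D,G}; that leaves A.
At row 2, column 2: row 2 has {A,B,C,D,E,F}; column 2 has {B,F}; that leaves G.
At row 3, column 6: row 3 has {G}; column 6 has {A,B,C,E,F}; that leaves D.
At row 5, column 6: row 5 has {C}; column 6 has {A,B,C,D,E,F}; that leaves G.
At row 7, column 3: row 7 has {B,D,F,G}; column 3 has {C,D,E}; that leaves A.
At row 7, column 7: row 7 has {A,B,D,F,G}; column 7 has {D,E,G}; that leaves C.
At row 4, column 7: row 4 has {A,F}; column 7 has {C,D,E,G}; that leaves B.
At row 6, column 3: row 6 has {B,E,G}; column 3 has {A,C,D,E}; that leaves F.
At row 7, column 2: row 7 has {A,B,C,D,F,G}; column 2 has {B,F,G}; that leaves E.
At row 3, column 3: row 3 has {D,G}; column 3 has {A,C,D,E,F}; that leaves B.
At row 4, column 3: row 4 has {A,B,F}; column 3 has {A,B,C,D,E,F}; that leaves G.
At row 6, column 1: row 6 has {B,E,F,G}; column 1 has {A,D,G}; that leaves C.
At row 6, column 4: row 6 has {B,C,E,F,G}; column 4 has {A,B,F,G}; that leaves D.
At row 4, column 1: row 4 has {A,B,F,G}; column 1 has {A,C,D,G}; that leaves E.
At row 4, column 4: row 4 has {A,B,E,F,G}; column 4 has {A,B,D,F,G}; that leaves C.
At row 4, column 5: row 4 has {A,B,C,E,F,G}; column 5 has {B,C,F,G}; that leaves D.
At row 5, column 4: row 5 has {C,G}; column 4 has {A,B,C,D,F,G}; that leaves E.
At row 5, column 5: row 5 has {C,E,G}; column 5 has {B,C,D,F,G}; that leaves A.
At row 5, column 7: row 5 has {A,C,E,G}; column 7 has {B,C,D,E,G}; that leaves F.
At row 6, column 2: row 6 has {B,C,D,E,F,G}; column 2 has {B,E,F,G}; that leaves A.
At row 3, column 1: row 3 has {B,D,G}; column 1 has {A,C,D,E,G}; that leaves F.
At row 3, column 2: row 3 has {B,D,F,G}; column 2 has {A,B,E,F,G}; that leaves C.
At row 3, column 5: row 3 has {B,C,D,F,G}; column 5 has {A,B,C,D,F,G}; that leaves E.
At row 3, column 7: row 3 has {B,C,D,E,F,G}; column 7 has {B,C,D,E,F,G}; that leaves A.
At row 5, column 1: row 5 has {A,C,E,F,G}; column 1 has {A,C,D,E,F,G}; that leaves B.
At row 5, column 2: row 5 has {A,B,C,E,F,G}; column 2 has {A,B,C,E,F,G}; that leaves D.

G B D A C F E / A G E B F C D / F C B G E D A / E F G C D A B / B D C E A G F / C A F D B E G / D E A F G B C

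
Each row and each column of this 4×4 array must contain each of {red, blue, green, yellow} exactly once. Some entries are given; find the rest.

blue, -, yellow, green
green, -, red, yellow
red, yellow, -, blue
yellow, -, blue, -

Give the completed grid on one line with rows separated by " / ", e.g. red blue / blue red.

blue red yellow green / green blue red yellow / red yellow green blue / yellow green blue red

At row 1, column 2: row 1 has {blue,green,yellow}; column 2 has {yellow}; that leaves red.
At row 2, column 2: row 2 has {red,green,yellow}; column 2 has {red,yellow}; that leaves blue.
At row 3, column 3: row 3 has {red,blue,yellow}; column 3 has {red,blue,yellow}; that leaves green.
At row 4, column 2: row 4 has {blue,yellow}; column 2 has {red,blue,yellow}; that leaves green.
At row 4, column 4: row 4 has {blue,green,yellow}; column 4 has {blue,green,yellow}; that leaves red.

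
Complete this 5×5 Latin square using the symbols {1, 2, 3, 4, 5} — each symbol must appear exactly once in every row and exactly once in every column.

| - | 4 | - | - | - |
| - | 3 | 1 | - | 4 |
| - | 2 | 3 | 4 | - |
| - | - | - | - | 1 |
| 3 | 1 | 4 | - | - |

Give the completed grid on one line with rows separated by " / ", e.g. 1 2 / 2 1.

2 4 5 1 3 / 5 3 1 2 4 / 1 2 3 4 5 / 4 5 2 3 1 / 3 1 4 5 2

(r3,c5) = 5
(r4,c2) = 5
(r4,c3) = 2
(r4,c4) = 3
(r5,c5) = 2
(r1,c3) = 5
(r1,c5) = 3
(r3,c1) = 1
(r4,c1) = 4
(r5,c4) = 5
(r1,c1) = 2
(r1,c4) = 1
(r2,c1) = 5
(r2,c4) = 2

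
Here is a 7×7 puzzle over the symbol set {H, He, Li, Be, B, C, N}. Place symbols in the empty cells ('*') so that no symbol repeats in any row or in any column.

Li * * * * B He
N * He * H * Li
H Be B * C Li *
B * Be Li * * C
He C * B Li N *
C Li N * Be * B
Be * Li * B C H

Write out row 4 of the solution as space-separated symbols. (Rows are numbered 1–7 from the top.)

Cell (r1,c5): row 1 has {He,Li,B}; column 5 has {H,Li,Be,B,C} → N.
Cell (r2,c2): row 2 has {H,He,Li,N}; column 2 has {Li,Be,C} → B.
Cell (r2,c6): row 2 has {H,He,Li,B,N}; column 6 has {Li,B,C,N} → Be.
Cell (r3,c7): row 3 has {H,Li,Be,B,C}; column 7 has {H,He,Li,B,C} → N.
Cell (r4,c5): row 4 has {Li,Be,B,C}; column 5 has {H,Li,Be,B,C,N} → He.
Cell (r4,c6): row 4 has {He,Li,Be,B,C}; column 6 has {Li,Be,B,C,N} → H.
Cell (r5,c3): row 5 has {He,Li,B,C,N}; column 3 has {He,Li,Be,B,N} → H.
Cell (r5,c7): row 5 has {H,He,Li,B,C,N}; column 7 has {H,He,Li,B,C,N} → Be.
Cell (r6,c6): row 6 has {Li,Be,B,C,N}; column 6 has {H,Li,Be,B,C,N} → He.
Cell (r1,c2): row 1 has {He,Li,B,N}; column 2 has {Li,Be,B,C} → H.
Cell (r1,c3): row 1 has {H,He,Li,B,N}; column 3 has {H,He,Li,Be,B,N} → C.
Cell (r1,c4): row 1 has {H,He,Li,B,C,N}; column 4 has {Li,B} → Be.
Cell (r2,c4): row 2 has {H,He,Li,Be,B,N}; column 4 has {Li,Be,B} → C.
Cell (r3,c4): row 3 has {H,Li,Be,B,C,N}; column 4 has {Li,Be,B,C} → He.
Cell (r4,c2): row 4 has {H,He,Li,Be,B,C}; column 2 has {H,Li,Be,B,C} → N.

B N Be Li He H C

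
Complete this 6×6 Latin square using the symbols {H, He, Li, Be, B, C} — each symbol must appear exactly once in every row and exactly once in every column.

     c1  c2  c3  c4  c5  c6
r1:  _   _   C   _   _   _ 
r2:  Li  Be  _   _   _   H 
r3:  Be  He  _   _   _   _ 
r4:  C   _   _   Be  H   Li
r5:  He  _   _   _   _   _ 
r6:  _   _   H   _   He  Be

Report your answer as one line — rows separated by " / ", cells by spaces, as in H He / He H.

row 4 has {H,Li,Be,C}; column 2 has {He,Be} — only B is left for (r4,c2).
row 4 has {H,Li,Be,B,C}; column 3 has {H,C} — only He is left for (r4,c3).
row 6 has {H,He,Be}; column 1 has {He,Li,Be,C} — only B is left for (r6,c1).
row 1 has {C}; column 1 has {He,Li,Be,B,C} — only H is left for (r1,c1).
row 1 has {H,C}; column 2 has {He,Be,B} — only Li is left for (r1,c2).
row 2 has {H,Li,Be}; column 3 has {H,He,C} — only B is left for (r2,c3).
row 2 has {H,Li,Be,B}; column 5 has {H,He} — only C is left for (r2,c5).
row 3 has {He,Be}; column 3 has {H,He,B,C} — only Li is left for (r3,c3).
row 3 has {He,Li,Be}; column 5 has {H,He,C} — only B is left for (r3,c5).
row 3 has {He,Li,Be,B}; column 6 has {H,Li,Be} — only C is left for (r3,c6).
row 5 has {He}; column 3 has {H,He,Li,B,C} — only Be is left for (r5,c3).
row 5 has {He,Be}; column 5 has {H,He,B,C} — only Li is left for (r5,c5).
row 5 has {He,Li,Be}; column 6 has {H,Li,Be,C} — only B is left for (r5,c6).
row 6 has {H,He,Be,B}; column 2 has {He,Li,Be,B} — only C is left for (r6,c2).
row 6 has {H,He,Be,B,C}; column 4 has {Be} — only Li is left for (r6,c4).
row 1 has {H,Li,C}; column 5 has {H,He,Li,B,C} — only Be is left for (r1,c5).
row 1 has {H,Li,Be,C}; column 6 has {H,Li,Be,B,C} — only He is left for (r1,c6).
row 2 has {H,Li,Be,B,C}; column 4 has {Li,Be} — only He is left for (r2,c4).
row 3 has {He,Li,Be,B,C}; column 4 has {He,Li,Be} — only H is left for (r3,c4).
row 5 has {He,Li,Be,B}; column 2 has {He,Li,Be,B,C} — only H is left for (r5,c2).
row 5 has {H,He,Li,Be,B}; column 4 has {H,He,Li,Be} — only C is left for (r5,c4).
row 1 has {H,He,Li,Be,C}; column 4 has {H,He,Li,Be,C} — only B is left for (r1,c4).

H Li C B Be He / Li Be B He C H / Be He Li H B C / C B He Be H Li / He H Be C Li B / B C H Li He Be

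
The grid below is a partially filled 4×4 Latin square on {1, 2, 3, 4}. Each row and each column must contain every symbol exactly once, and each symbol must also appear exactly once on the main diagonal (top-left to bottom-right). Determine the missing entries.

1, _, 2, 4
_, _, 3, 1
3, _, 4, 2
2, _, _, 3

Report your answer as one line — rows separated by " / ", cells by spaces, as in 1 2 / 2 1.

(r1,c2) = 3
(r2,c1) = 4
(r2,c2) = 2
(r3,c2) = 1
(r4,c2) = 4
(r4,c3) = 1

1 3 2 4 / 4 2 3 1 / 3 1 4 2 / 2 4 1 3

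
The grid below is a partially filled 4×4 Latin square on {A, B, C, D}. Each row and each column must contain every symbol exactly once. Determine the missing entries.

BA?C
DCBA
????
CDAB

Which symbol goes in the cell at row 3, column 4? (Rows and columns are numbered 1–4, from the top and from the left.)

(r1,c3): row 1 has {A,B,C}; column 3 has {A,B}, so it must be D.
(r3,c1): row 3 is empty so far; column 1 has {B,C,D}, so it must be A.
(r3,c2): row 3 has {A}; column 2 has {A,C,D}, so it must be B.
(r3,c3): row 3 has {A,B}; column 3 has {A,B,D}, so it must be C.
(r3,c4): row 3 has {A,B,C}; column 4 has {A,B,C}, so it must be D.

D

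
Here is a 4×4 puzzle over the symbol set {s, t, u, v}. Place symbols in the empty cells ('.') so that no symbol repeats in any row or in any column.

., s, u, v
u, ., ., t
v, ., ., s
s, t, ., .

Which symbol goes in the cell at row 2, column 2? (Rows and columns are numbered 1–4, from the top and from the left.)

(r1,c1) = t
(r2,c2) = v

v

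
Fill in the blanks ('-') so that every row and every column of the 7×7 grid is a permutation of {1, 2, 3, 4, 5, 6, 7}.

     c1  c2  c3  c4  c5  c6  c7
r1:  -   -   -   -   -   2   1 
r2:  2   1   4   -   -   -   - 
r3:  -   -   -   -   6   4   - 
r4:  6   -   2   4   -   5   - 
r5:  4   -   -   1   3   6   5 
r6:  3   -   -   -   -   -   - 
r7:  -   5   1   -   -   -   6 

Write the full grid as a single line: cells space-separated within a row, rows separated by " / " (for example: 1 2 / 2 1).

5 4 6 3 7 2 1 / 2 1 4 6 5 7 3 / 1 7 3 5 6 4 2 / 6 3 2 4 1 5 7 / 4 2 7 1 3 6 5 / 3 6 5 7 2 1 4 / 7 5 1 2 4 3 6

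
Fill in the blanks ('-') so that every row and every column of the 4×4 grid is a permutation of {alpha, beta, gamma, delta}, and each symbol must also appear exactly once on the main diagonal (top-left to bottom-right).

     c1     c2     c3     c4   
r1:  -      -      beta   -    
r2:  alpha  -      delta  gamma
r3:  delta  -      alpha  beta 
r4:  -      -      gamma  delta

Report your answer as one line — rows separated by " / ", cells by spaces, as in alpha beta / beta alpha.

gamma delta beta alpha / alpha beta delta gamma / delta gamma alpha beta / beta alpha gamma delta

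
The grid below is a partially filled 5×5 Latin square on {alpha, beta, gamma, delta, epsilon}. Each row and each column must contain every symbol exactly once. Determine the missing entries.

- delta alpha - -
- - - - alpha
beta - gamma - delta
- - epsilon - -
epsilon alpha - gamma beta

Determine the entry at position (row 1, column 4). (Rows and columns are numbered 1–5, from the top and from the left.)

beta

(r1,c1): row 1 has {alpha,delta}; column 1 has {beta,epsilon}, so it must be gamma.
(r1,c5): row 1 has {alpha,gamma,delta}; column 5 has {alpha,beta,delta}, so it must be epsilon.
(r2,c1): row 2 has {alpha}; column 1 has {beta,gamma,epsilon}, so it must be delta.
(r2,c3): row 2 has {alpha,delta}; column 3 has {alpha,gamma,epsilon}, so it must be beta.
(r2,c4): row 2 has {alpha,beta,delta}; column 4 has {gamma}, so it must be epsilon.
(r3,c2): row 3 has {beta,gamma,delta}; column 2 has {alpha,delta}, so it must be epsilon.
(r3,c4): row 3 has {beta,gamma,delta,epsilon}; column 4 has {gamma,epsilon}, so it must be alpha.
(r4,c1): row 4 has {epsilon}; column 1 has {beta,gamma,delta,epsilon}, so it must be alpha.
(r4,c5): row 4 has {alpha,epsilon}; column 5 has {alpha,beta,delta,epsilon}, so it must be gamma.
(r5,c3): row 5 has {alpha,beta,gamma,epsilon}; column 3 has {alpha,beta,gamma,epsilon}, so it must be delta.
(r1,c4): row 1 has {alpha,gamma,delta,epsilon}; column 4 has {alpha,gamma,epsilon}, so it must be beta.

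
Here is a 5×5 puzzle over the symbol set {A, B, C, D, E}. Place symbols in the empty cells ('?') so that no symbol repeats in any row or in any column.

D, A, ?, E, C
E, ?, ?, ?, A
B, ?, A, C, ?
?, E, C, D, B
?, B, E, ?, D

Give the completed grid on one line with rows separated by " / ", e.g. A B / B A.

D A B E C / E C D B A / B D A C E / A E C D B / C B E A D

(r1,c3) = B
(r2,c3) = D
(r2,c4) = B
(r3,c2) = D
(r3,c5) = E
(r4,c1) = A
(r5,c1) = C
(r5,c4) = A
(r2,c2) = C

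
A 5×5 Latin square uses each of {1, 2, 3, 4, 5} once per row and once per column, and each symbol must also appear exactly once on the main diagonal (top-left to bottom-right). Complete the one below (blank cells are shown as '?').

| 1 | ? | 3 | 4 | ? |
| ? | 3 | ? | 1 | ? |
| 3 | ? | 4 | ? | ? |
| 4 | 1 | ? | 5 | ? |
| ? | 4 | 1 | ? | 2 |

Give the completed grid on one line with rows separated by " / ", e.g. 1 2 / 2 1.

1 2 3 4 5 / 2 3 5 1 4 / 3 5 4 2 1 / 4 1 2 5 3 / 5 4 1 3 2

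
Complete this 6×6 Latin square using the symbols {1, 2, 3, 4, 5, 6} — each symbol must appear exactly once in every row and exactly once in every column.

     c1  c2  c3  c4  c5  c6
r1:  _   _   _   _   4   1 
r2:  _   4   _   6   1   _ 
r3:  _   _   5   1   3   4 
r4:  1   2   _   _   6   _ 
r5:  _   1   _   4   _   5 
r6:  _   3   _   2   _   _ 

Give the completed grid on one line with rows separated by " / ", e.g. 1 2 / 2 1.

6 5 2 3 4 1 / 5 4 3 6 1 2 / 2 6 5 1 3 4 / 1 2 4 5 6 3 / 3 1 6 4 2 5 / 4 3 1 2 5 6

Cell (r3,c2): row 3 has {1,3,4,5}; column 2 has {1,2,3,4} → 6.
Cell (r4,c6): row 4 has {1,2,6}; column 6 has {1,4,5} → 3.
Cell (r5,c5): row 5 has {1,4,5}; column 5 has {1,3,4,6} → 2.
Cell (r6,c5): row 6 has {2,3}; column 5 has {1,2,3,4,6} → 5.
Cell (r6,c6): row 6 has {2,3,5}; column 6 has {1,3,4,5} → 6.
Cell (r1,c2): row 1 has {1,4}; column 2 has {1,2,3,4,6} → 5.
Cell (r1,c4): row 1 has {1,4,5}; column 4 has {1,2,4,6} → 3.
Cell (r2,c6): row 2 has {1,4,6}; column 6 has {1,3,4,5,6} → 2.
Cell (r3,c1): row 3 has {1,3,4,5,6}; column 1 has {1} → 2.
Cell (r4,c3): row 4 has {1,2,3,6}; column 3 has {5} → 4.
Cell (r4,c4): row 4 has {1,2,3,4,6}; column 4 has {1,2,3,4,6} → 5.
Cell (r6,c1): row 6 has {2,3,5,6}; column 1 has {1,2} → 4.
Cell (r6,c3): row 6 has {2,3,4,5,6}; column 3 has {4,5} → 1.
Cell (r1,c1): row 1 has {1,3,4,5}; column 1 has {1,2,4} → 6.
Cell (r1,c3): row 1 has {1,3,4,5,6}; column 3 has {1,4,5} → 2.
Cell (r2,c3): row 2 has {1,2,4,6}; column 3 has {1,2,4,5} → 3.
Cell (r5,c1): row 5 has {1,2,4,5}; column 1 has {1,2,4,6} → 3.
Cell (r5,c3): row 5 has {1,2,3,4,5}; column 3 has {1,2,3,4,5} → 6.
Cell (r2,c1): row 2 has {1,2,3,4,6}; column 1 has {1,2,3,4,6} → 5.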